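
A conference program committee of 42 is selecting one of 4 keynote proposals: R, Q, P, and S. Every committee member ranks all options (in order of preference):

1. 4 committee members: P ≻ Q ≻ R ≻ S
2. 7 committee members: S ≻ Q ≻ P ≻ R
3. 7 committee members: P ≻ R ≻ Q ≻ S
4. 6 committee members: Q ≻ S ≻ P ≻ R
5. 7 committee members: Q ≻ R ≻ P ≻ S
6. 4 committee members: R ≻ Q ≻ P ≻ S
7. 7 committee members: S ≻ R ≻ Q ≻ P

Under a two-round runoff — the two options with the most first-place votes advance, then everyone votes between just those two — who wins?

Round 1 first-place votes: R 4, Q 13, P 11, S 14.
S and Q advance.
Runoff: S is preferred to Q by 14 voters; Q by 28.
Q wins the runoff.

Q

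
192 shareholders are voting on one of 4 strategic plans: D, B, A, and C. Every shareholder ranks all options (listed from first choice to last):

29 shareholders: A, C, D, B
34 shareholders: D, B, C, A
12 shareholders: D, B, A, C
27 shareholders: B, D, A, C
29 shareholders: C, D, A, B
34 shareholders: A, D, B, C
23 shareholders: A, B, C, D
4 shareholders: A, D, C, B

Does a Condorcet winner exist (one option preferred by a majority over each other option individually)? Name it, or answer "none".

D

D vs B: 142–50 for D.
D vs A: 102–90 for D.
D vs C: 111–81 for D.
D beats every other option head-to-head.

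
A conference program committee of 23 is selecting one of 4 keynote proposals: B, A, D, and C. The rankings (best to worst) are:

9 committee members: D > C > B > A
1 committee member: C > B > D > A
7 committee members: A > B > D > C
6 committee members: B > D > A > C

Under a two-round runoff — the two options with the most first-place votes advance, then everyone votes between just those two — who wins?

D

Round 1 first-place votes: B 6, A 7, D 9, C 1.
D and A advance.
Runoff: D is preferred to A by 16 voters; A by 7.
D wins the runoff.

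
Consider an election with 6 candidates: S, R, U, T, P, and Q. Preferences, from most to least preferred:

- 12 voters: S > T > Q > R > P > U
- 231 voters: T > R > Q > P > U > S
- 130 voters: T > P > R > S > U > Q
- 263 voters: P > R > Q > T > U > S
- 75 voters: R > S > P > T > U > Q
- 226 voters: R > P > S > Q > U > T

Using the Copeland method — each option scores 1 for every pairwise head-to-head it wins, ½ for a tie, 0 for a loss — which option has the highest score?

R

S: loses to R, U, T, P, and Q → score 0.
R: beats S, U, T, P, and Q → score 5.
U: beats S; loses to R, T, P, and Q → score 1.
T: beats S and U; loses to R, P, and Q → score 2.
P: beats S, U, T, and Q; loses to R → score 4.
Q: beats S, U, and T; loses to R and P → score 3.
R has the best pairwise record.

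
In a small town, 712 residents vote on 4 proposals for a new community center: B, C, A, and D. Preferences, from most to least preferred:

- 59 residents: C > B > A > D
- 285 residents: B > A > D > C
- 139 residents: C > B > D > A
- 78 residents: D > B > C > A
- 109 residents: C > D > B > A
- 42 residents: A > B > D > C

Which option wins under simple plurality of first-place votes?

First-place votes: B 285, C 307, A 42, D 78.
C has the most first-place votes.

C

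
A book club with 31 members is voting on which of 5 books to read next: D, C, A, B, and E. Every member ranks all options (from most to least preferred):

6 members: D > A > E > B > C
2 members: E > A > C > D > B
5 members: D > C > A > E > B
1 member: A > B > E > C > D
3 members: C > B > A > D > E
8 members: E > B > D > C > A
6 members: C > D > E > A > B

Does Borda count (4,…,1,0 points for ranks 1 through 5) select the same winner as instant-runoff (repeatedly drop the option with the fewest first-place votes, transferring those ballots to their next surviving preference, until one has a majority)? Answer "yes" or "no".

Borda — scores: D 83, C 64, A 50, B 42, E 71. Winner: D.
Instant-runoff — R1 D 11, C 9, A 1, B 0, E 10 (B out); R2 D 11, C 9, A 1, E 10 (A out); R3 D 11, C 9, E 11 (C out); R4 D 20, E 11 (D winner). Winner: D.
The two methods agree.

yes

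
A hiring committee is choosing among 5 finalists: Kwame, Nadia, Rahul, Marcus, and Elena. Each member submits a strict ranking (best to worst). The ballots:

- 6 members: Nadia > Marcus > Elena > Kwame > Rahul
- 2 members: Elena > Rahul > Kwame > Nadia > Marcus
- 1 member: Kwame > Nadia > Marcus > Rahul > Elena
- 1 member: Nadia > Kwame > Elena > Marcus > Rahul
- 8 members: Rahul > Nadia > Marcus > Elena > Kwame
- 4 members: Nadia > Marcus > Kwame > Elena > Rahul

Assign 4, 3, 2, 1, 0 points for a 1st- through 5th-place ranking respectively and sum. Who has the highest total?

Kwame: 6·1 + 2·2 + 1·4 + 1·3 + 8·0 + 4·2 = 25
Nadia: 6·4 + 2·1 + 1·3 + 1·4 + 8·3 + 4·4 = 73
Rahul: 6·0 + 2·3 + 1·1 + 1·0 + 8·4 + 4·0 = 39
Marcus: 6·3 + 2·0 + 1·2 + 1·1 + 8·2 + 4·3 = 49
Elena: 6·2 + 2·4 + 1·0 + 1·2 + 8·1 + 4·1 = 34
Nadia has the highest Borda score (73).

Nadia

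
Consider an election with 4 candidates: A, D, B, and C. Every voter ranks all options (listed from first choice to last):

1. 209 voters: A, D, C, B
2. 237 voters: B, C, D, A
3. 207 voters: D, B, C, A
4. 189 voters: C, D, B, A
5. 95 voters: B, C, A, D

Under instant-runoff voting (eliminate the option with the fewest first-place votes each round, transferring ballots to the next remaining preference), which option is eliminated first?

Round 1: A 209, D 207, B 332, C 189. Eliminate C.

C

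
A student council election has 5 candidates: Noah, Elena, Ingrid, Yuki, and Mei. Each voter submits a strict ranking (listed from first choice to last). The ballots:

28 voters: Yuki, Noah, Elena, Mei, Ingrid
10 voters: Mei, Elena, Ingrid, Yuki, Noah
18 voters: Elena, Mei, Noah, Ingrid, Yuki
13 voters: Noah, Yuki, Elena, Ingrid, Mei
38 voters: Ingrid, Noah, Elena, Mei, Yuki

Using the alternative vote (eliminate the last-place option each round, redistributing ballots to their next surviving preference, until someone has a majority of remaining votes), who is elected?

Ingrid

Round 1: Noah 13, Elena 18, Ingrid 38, Yuki 28, Mei 10. Eliminate Mei.
Round 2: Noah 13, Elena 28, Ingrid 38, Yuki 28. Eliminate Noah.
Round 3: Elena 28, Ingrid 38, Yuki 41. Eliminate Elena.
Round 4: Ingrid 66, Yuki 41. Ingrid has a majority.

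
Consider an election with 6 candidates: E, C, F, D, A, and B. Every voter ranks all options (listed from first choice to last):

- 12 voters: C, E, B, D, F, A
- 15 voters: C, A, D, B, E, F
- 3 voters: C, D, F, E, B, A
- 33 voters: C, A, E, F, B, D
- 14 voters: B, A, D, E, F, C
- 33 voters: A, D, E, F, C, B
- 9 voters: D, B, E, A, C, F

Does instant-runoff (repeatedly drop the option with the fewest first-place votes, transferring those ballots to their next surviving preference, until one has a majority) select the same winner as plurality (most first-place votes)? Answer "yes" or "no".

Instant-runoff — R1 E 0, C 63, F 0, D 9, A 33, B 14 (C winner). Winner: C.
Plurality — first-place votes: E 0, C 63, F 0, D 9, A 33, B 14. Winner: C.
The two methods agree.

yes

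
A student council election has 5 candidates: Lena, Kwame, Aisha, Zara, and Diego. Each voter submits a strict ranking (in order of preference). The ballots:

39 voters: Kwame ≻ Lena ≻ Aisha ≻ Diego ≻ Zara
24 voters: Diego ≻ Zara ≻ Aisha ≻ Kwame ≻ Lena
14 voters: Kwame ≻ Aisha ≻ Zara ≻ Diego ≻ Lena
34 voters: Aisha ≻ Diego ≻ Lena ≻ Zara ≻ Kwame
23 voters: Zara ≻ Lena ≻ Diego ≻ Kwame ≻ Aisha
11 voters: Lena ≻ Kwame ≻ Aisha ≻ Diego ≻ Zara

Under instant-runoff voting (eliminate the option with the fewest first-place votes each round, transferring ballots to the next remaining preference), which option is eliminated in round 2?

Zara

Round 1: Lena 11, Kwame 53, Aisha 34, Zara 23, Diego 24. Eliminate Lena.
Round 2: Kwame 64, Aisha 34, Zara 23, Diego 24. Eliminate Zara.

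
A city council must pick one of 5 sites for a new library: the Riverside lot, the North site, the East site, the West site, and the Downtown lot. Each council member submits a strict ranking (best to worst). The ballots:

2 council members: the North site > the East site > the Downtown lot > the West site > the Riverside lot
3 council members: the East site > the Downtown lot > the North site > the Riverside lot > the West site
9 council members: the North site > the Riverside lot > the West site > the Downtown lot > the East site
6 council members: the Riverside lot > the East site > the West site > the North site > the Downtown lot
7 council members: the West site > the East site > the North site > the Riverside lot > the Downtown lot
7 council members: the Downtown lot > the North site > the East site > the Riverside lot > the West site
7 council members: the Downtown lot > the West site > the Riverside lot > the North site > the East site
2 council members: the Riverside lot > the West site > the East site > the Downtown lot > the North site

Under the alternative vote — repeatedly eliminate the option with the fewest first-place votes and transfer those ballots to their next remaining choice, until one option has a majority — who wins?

the North site

Round 1: the Riverside lot 8, the North site 11, the East site 3, the West site 7, the Downtown lot 14. Eliminate the East site.
Round 2: the Riverside lot 8, the North site 11, the West site 7, the Downtown lot 17. Eliminate the West site.
Round 3: the Riverside lot 8, the North site 18, the Downtown lot 17. Eliminate the Riverside lot.
Round 4: the North site 24, the Downtown lot 19. The North site has a majority.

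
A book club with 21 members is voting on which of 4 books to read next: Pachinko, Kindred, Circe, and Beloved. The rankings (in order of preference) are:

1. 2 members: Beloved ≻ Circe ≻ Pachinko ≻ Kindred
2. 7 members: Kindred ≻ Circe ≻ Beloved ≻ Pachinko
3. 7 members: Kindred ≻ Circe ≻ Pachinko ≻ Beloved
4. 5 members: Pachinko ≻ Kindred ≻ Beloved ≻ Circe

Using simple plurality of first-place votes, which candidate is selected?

Kindred

First-place votes: Pachinko 5, Kindred 14, Circe 0, Beloved 2.
Kindred has the most first-place votes.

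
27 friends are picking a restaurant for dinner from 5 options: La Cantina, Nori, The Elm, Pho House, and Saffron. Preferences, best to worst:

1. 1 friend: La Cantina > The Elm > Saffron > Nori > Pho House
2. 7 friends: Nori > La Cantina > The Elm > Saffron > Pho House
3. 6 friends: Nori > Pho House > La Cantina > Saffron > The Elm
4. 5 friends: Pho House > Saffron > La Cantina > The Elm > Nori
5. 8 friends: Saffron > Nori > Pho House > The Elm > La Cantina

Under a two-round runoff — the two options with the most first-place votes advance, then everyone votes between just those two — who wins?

Saffron

Round 1 first-place votes: La Cantina 1, Nori 13, The Elm 0, Pho House 5, Saffron 8.
Nori and Saffron advance.
Runoff: Nori is preferred to Saffron by 13 voters; Saffron by 14.
Saffron wins the runoff.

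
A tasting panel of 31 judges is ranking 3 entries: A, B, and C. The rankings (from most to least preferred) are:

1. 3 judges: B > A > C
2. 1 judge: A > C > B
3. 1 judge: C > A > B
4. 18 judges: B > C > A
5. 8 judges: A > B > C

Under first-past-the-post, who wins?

First-place votes: A 9, B 21, C 1.
B has the most first-place votes.

B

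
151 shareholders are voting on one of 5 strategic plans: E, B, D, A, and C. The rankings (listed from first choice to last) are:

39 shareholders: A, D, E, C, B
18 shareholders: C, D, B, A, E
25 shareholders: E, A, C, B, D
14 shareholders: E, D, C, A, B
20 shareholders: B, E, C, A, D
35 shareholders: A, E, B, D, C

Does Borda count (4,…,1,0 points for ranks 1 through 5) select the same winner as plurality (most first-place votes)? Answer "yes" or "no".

yes

Borda — scores: E 399, B 211, D 248, A 423, C 229. Winner: A.
Plurality — first-place votes: E 39, B 20, D 0, A 74, C 18. Winner: A.
The two methods agree.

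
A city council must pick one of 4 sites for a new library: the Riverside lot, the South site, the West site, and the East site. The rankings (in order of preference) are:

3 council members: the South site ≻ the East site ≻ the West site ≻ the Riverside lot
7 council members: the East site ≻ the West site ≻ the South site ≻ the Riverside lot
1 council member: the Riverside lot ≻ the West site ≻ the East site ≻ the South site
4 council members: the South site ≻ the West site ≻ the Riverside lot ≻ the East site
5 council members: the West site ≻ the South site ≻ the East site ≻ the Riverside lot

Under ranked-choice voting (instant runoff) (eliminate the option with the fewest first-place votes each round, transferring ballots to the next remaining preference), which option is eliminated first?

the Riverside lot

Round 1: the Riverside lot 1, the South site 7, the West site 5, the East site 7. Eliminate the Riverside lot.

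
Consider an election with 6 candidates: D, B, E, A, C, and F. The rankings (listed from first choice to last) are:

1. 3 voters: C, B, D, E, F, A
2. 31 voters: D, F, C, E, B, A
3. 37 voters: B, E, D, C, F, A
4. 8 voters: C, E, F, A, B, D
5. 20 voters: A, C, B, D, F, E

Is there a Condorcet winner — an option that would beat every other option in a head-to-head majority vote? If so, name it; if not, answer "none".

none

Checking pairwise contests:
B beats D 68–31.
C beats B 62–37.
D beats E 54–45.
D beats A 71–28.
D beats C 68–31.
D beats F 91–8.
Every option loses at least one head-to-head, so there is no Condorcet winner.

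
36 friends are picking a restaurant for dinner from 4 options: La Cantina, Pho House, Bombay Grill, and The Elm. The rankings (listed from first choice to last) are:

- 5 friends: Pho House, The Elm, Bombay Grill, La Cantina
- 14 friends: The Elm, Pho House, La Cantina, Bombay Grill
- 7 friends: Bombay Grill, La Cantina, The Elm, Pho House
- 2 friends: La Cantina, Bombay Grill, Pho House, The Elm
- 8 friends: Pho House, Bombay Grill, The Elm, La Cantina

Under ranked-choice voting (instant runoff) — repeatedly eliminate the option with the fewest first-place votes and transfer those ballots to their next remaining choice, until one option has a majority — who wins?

Round 1: La Cantina 2, Pho House 13, Bombay Grill 7, The Elm 14. Eliminate La Cantina.
Round 2: Pho House 13, Bombay Grill 9, The Elm 14. Eliminate Bombay Grill.
Round 3: Pho House 15, The Elm 21. The Elm has a majority.

The Elm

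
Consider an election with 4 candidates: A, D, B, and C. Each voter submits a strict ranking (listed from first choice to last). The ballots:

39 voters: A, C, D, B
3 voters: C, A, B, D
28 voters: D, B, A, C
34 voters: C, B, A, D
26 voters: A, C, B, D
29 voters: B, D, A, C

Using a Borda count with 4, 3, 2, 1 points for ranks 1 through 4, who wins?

A: 39·4 + 3·3 + 28·2 + 34·2 + 26·4 + 29·2 = 451
D: 39·2 + 3·1 + 28·4 + 34·1 + 26·1 + 29·3 = 340
B: 39·1 + 3·2 + 28·3 + 34·3 + 26·2 + 29·4 = 399
C: 39·3 + 3·4 + 28·1 + 34·4 + 26·3 + 29·1 = 400
A has the highest Borda score (451).

A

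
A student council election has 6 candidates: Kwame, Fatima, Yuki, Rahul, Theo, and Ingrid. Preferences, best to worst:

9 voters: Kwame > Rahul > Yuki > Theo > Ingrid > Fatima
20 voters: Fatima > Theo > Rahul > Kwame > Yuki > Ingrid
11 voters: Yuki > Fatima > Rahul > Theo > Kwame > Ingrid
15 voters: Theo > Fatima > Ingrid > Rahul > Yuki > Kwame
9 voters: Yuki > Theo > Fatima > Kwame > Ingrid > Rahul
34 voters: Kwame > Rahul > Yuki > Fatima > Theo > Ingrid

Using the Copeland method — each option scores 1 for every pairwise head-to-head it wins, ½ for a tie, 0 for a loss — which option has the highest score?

Kwame: beats Yuki, Rahul, and Ingrid; loses to Fatima and Theo → score 3.
Fatima: beats Kwame, Rahul, Theo, and Ingrid; loses to Yuki → score 4.
Yuki: beats Fatima, Theo, and Ingrid; loses to Kwame and Rahul → score 3.
Rahul: beats Yuki, Theo, and Ingrid; loses to Kwame and Fatima → score 3.
Theo: beats Kwame and Ingrid; loses to Fatima, Yuki, and Rahul → score 2.
Ingrid: loses to Kwame, Fatima, Yuki, Rahul, and Theo → score 0.
Fatima has the best pairwise record.

Fatima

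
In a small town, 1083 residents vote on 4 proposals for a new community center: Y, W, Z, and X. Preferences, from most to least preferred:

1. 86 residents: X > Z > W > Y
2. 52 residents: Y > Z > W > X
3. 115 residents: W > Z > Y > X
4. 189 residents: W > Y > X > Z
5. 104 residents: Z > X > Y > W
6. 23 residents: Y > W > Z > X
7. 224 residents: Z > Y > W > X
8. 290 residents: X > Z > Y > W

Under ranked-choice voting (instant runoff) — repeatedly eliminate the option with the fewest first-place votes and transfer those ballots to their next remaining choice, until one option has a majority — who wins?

X

Round 1: Y 75, W 304, Z 328, X 376. Eliminate Y.
Round 2: W 327, Z 380, X 376. Eliminate W.
Round 3: Z 518, X 565. X has a majority.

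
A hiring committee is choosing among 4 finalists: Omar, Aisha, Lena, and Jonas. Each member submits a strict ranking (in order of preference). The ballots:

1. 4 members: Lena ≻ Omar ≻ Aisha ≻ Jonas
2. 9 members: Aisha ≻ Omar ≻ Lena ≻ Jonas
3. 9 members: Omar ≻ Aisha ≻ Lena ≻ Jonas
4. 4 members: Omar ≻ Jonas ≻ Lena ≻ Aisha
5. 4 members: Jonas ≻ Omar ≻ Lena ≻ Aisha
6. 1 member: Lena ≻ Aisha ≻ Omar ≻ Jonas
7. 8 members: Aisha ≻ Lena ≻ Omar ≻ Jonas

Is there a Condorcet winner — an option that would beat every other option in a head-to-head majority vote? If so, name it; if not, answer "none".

Omar

Omar vs Aisha: 21–18 for Omar.
Omar vs Lena: 26–13 for Omar.
Omar vs Jonas: 35–4 for Omar.
Omar beats every other option head-to-head.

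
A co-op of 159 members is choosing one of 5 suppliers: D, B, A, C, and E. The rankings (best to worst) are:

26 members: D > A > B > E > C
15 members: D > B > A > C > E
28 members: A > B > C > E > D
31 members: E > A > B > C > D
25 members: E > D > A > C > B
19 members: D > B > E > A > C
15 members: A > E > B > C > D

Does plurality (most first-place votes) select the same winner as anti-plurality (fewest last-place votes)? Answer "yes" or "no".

Plurality — first-place votes: D 60, B 0, A 43, C 0, E 56. Winner: D.
Anti-plurality — last-place votes: D 74, B 25, A 0, C 45, E 15. Winner: A.
The two methods disagree.

no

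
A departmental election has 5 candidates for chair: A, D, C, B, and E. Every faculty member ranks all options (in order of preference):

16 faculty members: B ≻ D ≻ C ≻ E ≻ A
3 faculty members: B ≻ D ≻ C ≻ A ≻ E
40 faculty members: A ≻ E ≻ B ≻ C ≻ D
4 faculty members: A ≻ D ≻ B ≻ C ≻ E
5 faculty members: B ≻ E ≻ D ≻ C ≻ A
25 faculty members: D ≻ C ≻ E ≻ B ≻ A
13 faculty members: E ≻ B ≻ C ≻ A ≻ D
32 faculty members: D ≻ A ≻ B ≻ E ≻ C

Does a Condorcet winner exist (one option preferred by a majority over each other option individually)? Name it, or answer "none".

none

Checking pairwise contests:
D beats A 81–57.
B beats D 77–61.
A beats C 76–62.
A beats B 76–62.
A beats E 79–59.
Every option loses at least one head-to-head, so there is no Condorcet winner.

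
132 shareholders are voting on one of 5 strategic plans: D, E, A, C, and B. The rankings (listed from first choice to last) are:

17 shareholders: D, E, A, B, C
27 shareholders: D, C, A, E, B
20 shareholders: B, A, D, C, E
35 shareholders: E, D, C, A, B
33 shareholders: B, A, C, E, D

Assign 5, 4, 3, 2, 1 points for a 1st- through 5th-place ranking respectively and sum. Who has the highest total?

D

D: 17·5 + 27·5 + 20·3 + 35·4 + 33·1 = 453
E: 17·4 + 27·2 + 20·1 + 35·5 + 33·2 = 383
A: 17·3 + 27·3 + 20·4 + 35·2 + 33·4 = 414
C: 17·1 + 27·4 + 20·2 + 35·3 + 33·3 = 369
B: 17·2 + 27·1 + 20·5 + 35·1 + 33·5 = 361
D has the highest Borda score (453).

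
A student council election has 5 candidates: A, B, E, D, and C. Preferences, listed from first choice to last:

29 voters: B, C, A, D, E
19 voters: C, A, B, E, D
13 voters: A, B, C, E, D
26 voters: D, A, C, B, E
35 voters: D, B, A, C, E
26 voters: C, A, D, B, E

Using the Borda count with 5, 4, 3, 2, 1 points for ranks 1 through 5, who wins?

A: 29·3 + 19·4 + 13·5 + 26·4 + 35·3 + 26·4 = 541
B: 29·5 + 19·3 + 13·4 + 26·2 + 35·4 + 26·2 = 498
E: 29·1 + 19·2 + 13·2 + 26·1 + 35·1 + 26·1 = 180
D: 29·2 + 19·1 + 13·1 + 26·5 + 35·5 + 26·3 = 473
C: 29·4 + 19·5 + 13·3 + 26·3 + 35·2 + 26·5 = 528
A has the highest Borda score (541).

A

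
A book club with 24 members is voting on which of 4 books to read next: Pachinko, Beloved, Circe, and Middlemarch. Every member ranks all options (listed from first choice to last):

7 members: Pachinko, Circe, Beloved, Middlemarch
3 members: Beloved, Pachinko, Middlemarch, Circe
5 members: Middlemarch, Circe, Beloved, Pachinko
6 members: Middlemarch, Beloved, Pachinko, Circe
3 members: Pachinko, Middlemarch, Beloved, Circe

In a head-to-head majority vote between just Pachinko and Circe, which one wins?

Voters preferring Pachinko to Circe: 19; preferring Circe to Pachinko: 5.
Pachinko wins the head-to-head.

Pachinko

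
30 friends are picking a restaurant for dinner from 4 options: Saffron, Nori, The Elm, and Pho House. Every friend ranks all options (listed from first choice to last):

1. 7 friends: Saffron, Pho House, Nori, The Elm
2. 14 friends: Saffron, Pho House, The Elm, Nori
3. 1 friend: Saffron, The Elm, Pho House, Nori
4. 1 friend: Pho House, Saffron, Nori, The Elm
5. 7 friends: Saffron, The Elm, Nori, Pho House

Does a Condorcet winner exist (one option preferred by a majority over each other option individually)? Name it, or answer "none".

Saffron vs Nori: 30–0 for Saffron.
Saffron vs The Elm: 30–0 for Saffron.
Saffron vs Pho House: 29–1 for Saffron.
Saffron beats every other option head-to-head.

Saffron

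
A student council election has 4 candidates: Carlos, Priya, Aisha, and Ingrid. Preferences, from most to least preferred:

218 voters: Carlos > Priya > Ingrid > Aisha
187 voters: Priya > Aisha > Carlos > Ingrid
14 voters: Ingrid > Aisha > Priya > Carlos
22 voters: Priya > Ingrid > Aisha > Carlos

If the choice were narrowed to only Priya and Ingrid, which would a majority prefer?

Voters preferring Priya to Ingrid: 427; preferring Ingrid to Priya: 14.
Priya wins the head-to-head.

Priya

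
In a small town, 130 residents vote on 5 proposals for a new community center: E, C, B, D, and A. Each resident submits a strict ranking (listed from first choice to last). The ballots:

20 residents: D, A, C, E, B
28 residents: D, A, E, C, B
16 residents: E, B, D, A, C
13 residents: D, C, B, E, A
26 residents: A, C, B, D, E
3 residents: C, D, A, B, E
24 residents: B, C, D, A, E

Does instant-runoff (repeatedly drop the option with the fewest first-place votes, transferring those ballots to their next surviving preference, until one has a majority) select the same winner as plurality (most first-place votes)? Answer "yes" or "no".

Instant-runoff — R1 E 16, C 3, B 24, D 61, A 26 (C out); R2 E 16, B 24, D 64, A 26 (E out); R3 B 40, D 64, A 26 (A out); R4 B 66, D 64 (B winner). Winner: B.
Plurality — first-place votes: E 16, C 3, B 24, D 61, A 26. Winner: D.
The two methods disagree.

no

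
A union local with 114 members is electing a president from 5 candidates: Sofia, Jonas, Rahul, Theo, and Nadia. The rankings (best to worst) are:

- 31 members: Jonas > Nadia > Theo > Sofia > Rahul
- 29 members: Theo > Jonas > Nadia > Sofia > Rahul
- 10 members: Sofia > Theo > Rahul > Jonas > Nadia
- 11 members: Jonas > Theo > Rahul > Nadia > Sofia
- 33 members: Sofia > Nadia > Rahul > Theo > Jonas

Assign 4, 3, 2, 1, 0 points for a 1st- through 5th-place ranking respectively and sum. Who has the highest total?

Sofia: 31·1 + 29·1 + 10·4 + 11·0 + 33·4 = 232
Jonas: 31·4 + 29·3 + 10·1 + 11·4 + 33·0 = 265
Rahul: 31·0 + 29·0 + 10·2 + 11·2 + 33·2 = 108
Theo: 31·2 + 29·4 + 10·3 + 11·3 + 33·1 = 274
Nadia: 31·3 + 29·2 + 10·0 + 11·1 + 33·3 = 261
Theo has the highest Borda score (274).

Theo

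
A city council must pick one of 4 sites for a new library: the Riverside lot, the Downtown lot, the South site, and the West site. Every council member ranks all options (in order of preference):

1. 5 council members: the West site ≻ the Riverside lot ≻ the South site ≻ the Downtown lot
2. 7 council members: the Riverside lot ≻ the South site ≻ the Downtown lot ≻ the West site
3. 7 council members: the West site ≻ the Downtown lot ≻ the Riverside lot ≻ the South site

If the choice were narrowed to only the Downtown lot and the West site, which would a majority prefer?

the West site

Voters preferring the Downtown lot to the West site: 7; preferring the West site to the Downtown lot: 12.
the West site wins the head-to-head.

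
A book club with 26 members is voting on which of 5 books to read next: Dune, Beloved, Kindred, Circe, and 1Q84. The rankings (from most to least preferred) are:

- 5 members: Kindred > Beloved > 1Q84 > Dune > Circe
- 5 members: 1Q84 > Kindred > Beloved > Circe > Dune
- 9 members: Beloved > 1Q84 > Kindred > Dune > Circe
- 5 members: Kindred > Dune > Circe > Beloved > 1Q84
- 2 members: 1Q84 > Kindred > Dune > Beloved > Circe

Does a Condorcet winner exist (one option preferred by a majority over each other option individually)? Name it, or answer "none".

none

Checking pairwise contests:
Beloved beats Dune 19–7.
Kindred beats Beloved 17–9.
1Q84 beats Kindred 16–10.
Dune beats Circe 21–5.
Beloved beats 1Q84 19–7.
Every option loses at least one head-to-head, so there is no Condorcet winner.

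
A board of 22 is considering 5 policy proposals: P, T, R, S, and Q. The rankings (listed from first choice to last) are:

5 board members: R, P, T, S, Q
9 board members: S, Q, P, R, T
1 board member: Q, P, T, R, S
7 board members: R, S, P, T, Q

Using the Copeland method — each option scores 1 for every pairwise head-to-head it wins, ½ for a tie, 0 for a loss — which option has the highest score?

R

P: beats T and Q; loses to R and S → score 2.
T: beats Q; loses to P, R, and S → score 1.
R: beats P, T, S, and Q → score 4.
S: beats P, T, and Q; loses to R → score 3.
Q: loses to P, T, R, and S → score 0.
R has the best pairwise record.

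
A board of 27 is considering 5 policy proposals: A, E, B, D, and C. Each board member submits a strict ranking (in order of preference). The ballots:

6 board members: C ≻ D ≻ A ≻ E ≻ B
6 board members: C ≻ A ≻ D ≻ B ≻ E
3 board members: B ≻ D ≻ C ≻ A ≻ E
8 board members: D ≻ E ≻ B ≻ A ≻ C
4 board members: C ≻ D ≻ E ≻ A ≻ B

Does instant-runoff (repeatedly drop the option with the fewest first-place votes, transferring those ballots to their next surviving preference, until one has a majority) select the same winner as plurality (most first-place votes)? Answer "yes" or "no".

Instant-runoff — R1 A 0, E 0, B 3, D 8, C 16 (C winner). Winner: C.
Plurality — first-place votes: A 0, E 0, B 3, D 8, C 16. Winner: C.
The two methods agree.

yes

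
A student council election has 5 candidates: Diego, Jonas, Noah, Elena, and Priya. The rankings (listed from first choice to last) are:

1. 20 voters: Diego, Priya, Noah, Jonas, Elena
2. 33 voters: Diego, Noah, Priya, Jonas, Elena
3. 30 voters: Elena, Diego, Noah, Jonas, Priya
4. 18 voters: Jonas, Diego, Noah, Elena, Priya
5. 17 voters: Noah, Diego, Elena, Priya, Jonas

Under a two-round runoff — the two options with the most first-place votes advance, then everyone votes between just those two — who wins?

Diego

Round 1 first-place votes: Diego 53, Jonas 18, Noah 17, Elena 30, Priya 0.
Diego and Elena advance.
Runoff: Diego is preferred to Elena by 88 voters; Elena by 30.
Diego wins the runoff.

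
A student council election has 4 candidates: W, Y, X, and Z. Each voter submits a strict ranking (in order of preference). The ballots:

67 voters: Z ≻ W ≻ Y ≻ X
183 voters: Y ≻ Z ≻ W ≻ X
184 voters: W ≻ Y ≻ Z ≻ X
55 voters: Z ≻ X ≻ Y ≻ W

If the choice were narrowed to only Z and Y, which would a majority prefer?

Voters preferring Z to Y: 122; preferring Y to Z: 367.
Y wins the head-to-head.

Y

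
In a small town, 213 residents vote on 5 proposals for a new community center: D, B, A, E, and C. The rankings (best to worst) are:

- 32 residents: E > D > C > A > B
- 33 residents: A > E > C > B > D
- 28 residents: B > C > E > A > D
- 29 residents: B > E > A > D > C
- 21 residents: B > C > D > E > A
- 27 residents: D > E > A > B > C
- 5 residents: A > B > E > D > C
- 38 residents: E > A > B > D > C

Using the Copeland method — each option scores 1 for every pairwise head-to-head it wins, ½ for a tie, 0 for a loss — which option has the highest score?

E

D: beats C; loses to B, A, and E → score 1.
B: beats D and C; loses to A and E → score 2.
A: beats D, B, and C; loses to E → score 3.
E: beats D, B, A, and C → score 4.
C: loses to D, B, A, and E → score 0.
E has the best pairwise record.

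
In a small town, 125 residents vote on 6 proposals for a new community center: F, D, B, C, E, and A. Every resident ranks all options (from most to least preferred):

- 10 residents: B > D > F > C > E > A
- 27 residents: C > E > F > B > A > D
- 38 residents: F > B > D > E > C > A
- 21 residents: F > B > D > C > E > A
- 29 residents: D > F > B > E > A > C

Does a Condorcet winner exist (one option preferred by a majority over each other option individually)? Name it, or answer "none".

F

F vs D: 86–39 for F.
F vs B: 115–10 for F.
F vs C: 98–27 for F.
F vs E: 98–27 for F.
F vs A: 125–0 for F.
F beats every other option head-to-head.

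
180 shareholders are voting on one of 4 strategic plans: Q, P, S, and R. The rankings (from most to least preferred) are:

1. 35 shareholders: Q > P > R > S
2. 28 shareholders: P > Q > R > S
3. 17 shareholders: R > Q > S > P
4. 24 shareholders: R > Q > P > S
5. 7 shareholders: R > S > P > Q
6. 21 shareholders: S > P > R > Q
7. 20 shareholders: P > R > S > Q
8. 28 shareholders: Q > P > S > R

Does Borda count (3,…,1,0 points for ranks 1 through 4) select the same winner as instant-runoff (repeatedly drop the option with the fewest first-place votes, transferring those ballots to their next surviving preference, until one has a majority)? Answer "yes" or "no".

no

Borda — scores: Q 327, P 343, S 142, R 268. Winner: P.
Instant-runoff — R1 Q 63, P 48, S 21, R 48 (S out); R2 Q 63, P 69, R 48 (R out); R3 Q 104, P 76 (Q winner). Winner: Q.
The two methods disagree.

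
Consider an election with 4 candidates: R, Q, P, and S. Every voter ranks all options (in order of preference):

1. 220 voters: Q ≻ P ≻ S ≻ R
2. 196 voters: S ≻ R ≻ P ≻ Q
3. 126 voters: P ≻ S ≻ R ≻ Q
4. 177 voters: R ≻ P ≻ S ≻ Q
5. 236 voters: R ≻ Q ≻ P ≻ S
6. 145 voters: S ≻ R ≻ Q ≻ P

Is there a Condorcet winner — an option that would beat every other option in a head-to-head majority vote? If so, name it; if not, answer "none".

none

Checking pairwise contests:
S beats R 687–413.
R beats Q 880–220.
R beats P 754–346.
P beats S 759–341.
Every option loses at least one head-to-head, so there is no Condorcet winner.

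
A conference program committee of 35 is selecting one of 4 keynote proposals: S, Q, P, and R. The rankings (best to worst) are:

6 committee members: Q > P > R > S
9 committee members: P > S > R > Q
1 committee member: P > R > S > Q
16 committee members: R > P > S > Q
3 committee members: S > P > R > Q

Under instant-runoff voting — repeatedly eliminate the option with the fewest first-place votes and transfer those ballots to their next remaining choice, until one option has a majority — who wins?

P

Round 1: S 3, Q 6, P 10, R 16. Eliminate S.
Round 2: Q 6, P 13, R 16. Eliminate Q.
Round 3: P 19, R 16. P has a majority.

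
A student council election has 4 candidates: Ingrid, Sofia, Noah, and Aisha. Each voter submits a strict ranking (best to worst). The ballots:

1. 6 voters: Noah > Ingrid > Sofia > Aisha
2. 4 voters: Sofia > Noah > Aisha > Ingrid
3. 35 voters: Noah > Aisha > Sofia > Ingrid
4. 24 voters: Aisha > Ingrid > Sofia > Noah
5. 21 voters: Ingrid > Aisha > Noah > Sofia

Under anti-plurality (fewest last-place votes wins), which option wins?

Last-place votes: Ingrid 39, Sofia 21, Noah 24, Aisha 6.
Aisha is ranked last by the fewest voters, so Aisha wins.

Aisha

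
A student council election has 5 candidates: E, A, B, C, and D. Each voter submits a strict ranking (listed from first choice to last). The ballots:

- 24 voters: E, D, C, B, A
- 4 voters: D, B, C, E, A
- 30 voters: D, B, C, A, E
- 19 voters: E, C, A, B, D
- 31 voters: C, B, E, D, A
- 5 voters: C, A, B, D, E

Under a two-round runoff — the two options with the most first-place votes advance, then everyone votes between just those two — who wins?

C

Round 1 first-place votes: E 43, A 0, B 0, C 36, D 34.
E and C advance.
Runoff: E is preferred to C by 43 voters; C by 70.
C wins the runoff.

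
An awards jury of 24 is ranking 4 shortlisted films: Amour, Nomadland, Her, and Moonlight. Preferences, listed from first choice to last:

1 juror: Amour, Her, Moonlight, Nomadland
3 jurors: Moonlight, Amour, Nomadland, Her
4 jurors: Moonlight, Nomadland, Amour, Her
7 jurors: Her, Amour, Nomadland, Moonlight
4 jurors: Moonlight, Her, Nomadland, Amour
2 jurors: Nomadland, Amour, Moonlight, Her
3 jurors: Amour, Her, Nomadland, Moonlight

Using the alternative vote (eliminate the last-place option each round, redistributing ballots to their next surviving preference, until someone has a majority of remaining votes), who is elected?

Moonlight

Round 1: Amour 4, Nomadland 2, Her 7, Moonlight 11. Eliminate Nomadland.
Round 2: Amour 6, Her 7, Moonlight 11. Eliminate Amour.
Round 3: Her 11, Moonlight 13. Moonlight has a majority.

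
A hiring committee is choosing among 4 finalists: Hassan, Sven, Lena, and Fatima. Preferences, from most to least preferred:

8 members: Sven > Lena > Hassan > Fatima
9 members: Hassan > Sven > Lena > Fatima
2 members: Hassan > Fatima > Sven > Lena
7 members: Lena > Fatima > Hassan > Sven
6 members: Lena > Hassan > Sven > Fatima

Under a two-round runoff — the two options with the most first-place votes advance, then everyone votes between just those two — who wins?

Round 1 first-place votes: Hassan 11, Sven 8, Lena 13, Fatima 0.
Lena and Hassan advance.
Runoff: Lena is preferred to Hassan by 21 voters; Hassan by 11.
Lena wins the runoff.

Lena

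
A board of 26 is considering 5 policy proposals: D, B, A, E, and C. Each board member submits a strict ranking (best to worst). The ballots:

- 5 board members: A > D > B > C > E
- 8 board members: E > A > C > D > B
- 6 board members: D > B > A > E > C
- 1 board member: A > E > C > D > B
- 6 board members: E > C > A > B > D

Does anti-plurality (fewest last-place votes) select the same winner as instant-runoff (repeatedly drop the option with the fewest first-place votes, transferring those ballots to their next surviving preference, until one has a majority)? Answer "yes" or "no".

no

Anti-plurality — last-place votes: D 6, B 9, A 0, E 5, C 6. Winner: A.
Instant-runoff — R1 D 6, B 0, A 6, E 14, C 0 (E winner). Winner: E.
The two methods disagree.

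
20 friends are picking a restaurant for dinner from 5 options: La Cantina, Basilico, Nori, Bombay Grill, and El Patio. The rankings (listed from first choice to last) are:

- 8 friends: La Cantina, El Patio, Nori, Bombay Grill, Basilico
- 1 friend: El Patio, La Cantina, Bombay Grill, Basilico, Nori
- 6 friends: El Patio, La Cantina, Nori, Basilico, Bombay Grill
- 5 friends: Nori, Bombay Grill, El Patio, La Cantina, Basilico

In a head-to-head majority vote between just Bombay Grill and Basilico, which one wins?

Voters preferring Bombay Grill to Basilico: 14; preferring Basilico to Bombay Grill: 6.
Bombay Grill wins the head-to-head.

Bombay Grill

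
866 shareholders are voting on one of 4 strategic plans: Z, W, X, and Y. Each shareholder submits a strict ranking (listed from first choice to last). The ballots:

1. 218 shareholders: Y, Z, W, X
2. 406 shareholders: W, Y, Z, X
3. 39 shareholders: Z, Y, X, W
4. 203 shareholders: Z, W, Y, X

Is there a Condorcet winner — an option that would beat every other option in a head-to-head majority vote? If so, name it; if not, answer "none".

Checking pairwise contests:
Y beats Z 624–242.
Z beats W 460–406.
Z beats X 866–0.
W beats Y 609–257.
Every option loses at least one head-to-head, so there is no Condorcet winner.

none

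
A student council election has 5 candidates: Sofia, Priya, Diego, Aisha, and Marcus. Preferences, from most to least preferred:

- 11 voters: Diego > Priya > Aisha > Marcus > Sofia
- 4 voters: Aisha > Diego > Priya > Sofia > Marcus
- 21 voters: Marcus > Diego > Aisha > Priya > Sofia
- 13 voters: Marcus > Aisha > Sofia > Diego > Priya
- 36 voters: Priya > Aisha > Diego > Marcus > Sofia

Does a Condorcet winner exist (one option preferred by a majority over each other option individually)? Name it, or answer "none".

Checking pairwise contests:
Priya beats Sofia 72–13.
Diego beats Priya 49–36.
Aisha beats Diego 53–32.
Priya beats Aisha 47–38.
Priya beats Marcus 51–34.
Every option loses at least one head-to-head, so there is no Condorcet winner.

none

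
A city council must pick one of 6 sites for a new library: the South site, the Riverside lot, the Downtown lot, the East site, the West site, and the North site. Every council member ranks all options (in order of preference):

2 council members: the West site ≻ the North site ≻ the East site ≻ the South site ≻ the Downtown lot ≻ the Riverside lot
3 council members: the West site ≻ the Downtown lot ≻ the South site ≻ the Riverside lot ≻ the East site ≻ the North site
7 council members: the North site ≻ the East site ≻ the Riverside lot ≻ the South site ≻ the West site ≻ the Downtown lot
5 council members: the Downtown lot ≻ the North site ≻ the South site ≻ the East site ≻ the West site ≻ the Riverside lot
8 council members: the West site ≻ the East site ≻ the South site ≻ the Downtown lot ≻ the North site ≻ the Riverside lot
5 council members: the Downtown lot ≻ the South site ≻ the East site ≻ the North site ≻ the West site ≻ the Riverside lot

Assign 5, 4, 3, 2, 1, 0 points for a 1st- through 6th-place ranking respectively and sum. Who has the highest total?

the East site

the South site: 2·2 + 3·3 + 7·2 + 5·3 + 8·3 + 5·4 = 86
the Riverside lot: 2·0 + 3·2 + 7·3 + 5·0 + 8·0 + 5·0 = 27
the Downtown lot: 2·1 + 3·4 + 7·0 + 5·5 + 8·2 + 5·5 = 80
the East site: 2·3 + 3·1 + 7·4 + 5·2 + 8·4 + 5·3 = 94
the West site: 2·5 + 3·5 + 7·1 + 5·1 + 8·5 + 5·1 = 82
the North site: 2·4 + 3·0 + 7·5 + 5·4 + 8·1 + 5·2 = 81
the East site has the highest Borda score (94).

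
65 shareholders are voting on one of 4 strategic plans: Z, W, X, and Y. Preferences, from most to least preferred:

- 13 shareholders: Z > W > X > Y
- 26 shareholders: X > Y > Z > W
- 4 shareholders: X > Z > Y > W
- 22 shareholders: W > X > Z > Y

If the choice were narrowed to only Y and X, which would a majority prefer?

X

Voters preferring Y to X: 0; preferring X to Y: 65.
X wins the head-to-head.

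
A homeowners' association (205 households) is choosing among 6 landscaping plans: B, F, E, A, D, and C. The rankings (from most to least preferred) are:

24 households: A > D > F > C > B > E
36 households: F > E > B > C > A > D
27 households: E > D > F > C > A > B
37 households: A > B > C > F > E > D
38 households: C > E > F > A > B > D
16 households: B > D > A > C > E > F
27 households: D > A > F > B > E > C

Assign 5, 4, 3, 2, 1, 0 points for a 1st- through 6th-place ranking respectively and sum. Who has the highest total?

F

B: 24·1 + 36·3 + 27·0 + 37·4 + 38·1 + 16·5 + 27·2 = 452
F: 24·3 + 36·5 + 27·3 + 37·2 + 38·3 + 16·0 + 27·3 = 602
E: 24·0 + 36·4 + 27·5 + 37·1 + 38·4 + 16·1 + 27·1 = 511
A: 24·5 + 36·1 + 27·1 + 37·5 + 38·2 + 16·3 + 27·4 = 600
D: 24·4 + 36·0 + 27·4 + 37·0 + 38·0 + 16·4 + 27·5 = 403
C: 24·2 + 36·2 + 27·2 + 37·3 + 38·5 + 16·2 + 27·0 = 507
F has the highest Borda score (602).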